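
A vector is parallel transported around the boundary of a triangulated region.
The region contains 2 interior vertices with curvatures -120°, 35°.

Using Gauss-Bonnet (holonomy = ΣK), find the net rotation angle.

Holonomy = total enclosed curvature = (-120°) + 35° = -85°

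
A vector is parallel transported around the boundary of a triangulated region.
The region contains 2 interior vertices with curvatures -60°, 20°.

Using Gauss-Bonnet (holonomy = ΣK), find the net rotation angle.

Holonomy = total enclosed curvature = (-60°) + 20° = -40°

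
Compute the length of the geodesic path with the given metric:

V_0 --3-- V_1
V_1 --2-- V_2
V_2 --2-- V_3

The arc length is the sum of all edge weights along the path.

Arc length = 3 + 2 + 2 = 7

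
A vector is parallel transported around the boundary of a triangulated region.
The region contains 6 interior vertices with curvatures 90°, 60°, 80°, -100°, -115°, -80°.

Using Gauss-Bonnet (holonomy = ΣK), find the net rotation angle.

Holonomy = total enclosed curvature = 90° + 60° + 80° + (-100°) + (-115°) + (-80°) = -65°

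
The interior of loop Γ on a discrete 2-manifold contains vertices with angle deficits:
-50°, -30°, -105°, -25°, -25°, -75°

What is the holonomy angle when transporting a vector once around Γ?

Holonomy = total enclosed curvature = (-50°) + (-30°) + (-105°) + (-25°) + (-25°) + (-75°) = -310°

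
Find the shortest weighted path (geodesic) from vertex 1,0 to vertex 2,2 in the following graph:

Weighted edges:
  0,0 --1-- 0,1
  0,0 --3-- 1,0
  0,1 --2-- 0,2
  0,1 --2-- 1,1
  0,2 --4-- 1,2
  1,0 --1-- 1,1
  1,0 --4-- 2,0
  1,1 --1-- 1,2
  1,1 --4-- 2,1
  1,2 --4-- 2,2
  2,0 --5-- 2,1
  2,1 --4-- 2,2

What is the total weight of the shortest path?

Shortest path: 1,0 → 1,1 → 1,2 → 2,2, total weight = 6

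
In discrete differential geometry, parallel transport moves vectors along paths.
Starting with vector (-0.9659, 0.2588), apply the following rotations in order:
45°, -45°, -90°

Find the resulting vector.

Total rotation: 45° + (-45°) + (-90°) = -90°. Final vector: (0.2588, 0.9659)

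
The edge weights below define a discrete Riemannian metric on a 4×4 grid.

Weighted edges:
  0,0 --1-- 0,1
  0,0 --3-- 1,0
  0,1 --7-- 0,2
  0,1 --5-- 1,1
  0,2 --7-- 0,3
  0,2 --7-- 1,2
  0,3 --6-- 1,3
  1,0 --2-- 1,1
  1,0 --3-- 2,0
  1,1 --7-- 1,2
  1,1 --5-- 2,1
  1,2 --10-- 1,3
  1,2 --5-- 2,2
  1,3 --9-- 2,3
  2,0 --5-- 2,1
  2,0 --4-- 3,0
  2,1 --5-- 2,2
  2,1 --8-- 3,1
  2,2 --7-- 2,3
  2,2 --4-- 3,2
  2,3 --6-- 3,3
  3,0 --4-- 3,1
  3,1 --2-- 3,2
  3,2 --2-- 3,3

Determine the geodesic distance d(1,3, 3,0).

Shortest path: 1,3 → 2,3 → 3,3 → 3,2 → 3,1 → 3,0, total weight = 23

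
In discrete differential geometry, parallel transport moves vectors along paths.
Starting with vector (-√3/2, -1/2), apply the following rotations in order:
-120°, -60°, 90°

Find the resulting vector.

Total rotation: (-120°) + (-60°) + 90° = -90°. Final vector: (-0.5000, 0.8660)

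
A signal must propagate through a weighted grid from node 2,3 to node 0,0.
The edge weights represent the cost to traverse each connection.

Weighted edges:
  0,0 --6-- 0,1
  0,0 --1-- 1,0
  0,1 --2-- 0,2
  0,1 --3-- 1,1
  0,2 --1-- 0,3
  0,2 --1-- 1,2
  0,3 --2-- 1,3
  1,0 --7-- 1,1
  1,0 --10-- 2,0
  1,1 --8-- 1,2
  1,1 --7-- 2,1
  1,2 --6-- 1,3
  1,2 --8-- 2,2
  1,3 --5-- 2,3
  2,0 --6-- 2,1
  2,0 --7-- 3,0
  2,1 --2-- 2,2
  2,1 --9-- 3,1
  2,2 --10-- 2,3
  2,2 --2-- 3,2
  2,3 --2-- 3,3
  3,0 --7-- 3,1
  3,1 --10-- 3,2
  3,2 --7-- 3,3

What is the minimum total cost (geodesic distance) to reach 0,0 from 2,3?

Shortest path: 2,3 → 1,3 → 0,3 → 0,2 → 0,1 → 0,0, total weight = 16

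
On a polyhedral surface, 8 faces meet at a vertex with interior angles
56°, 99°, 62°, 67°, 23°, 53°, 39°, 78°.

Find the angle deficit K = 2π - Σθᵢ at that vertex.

Sum of angles = 477°. K = 360° - 477° = -117° = -13π/20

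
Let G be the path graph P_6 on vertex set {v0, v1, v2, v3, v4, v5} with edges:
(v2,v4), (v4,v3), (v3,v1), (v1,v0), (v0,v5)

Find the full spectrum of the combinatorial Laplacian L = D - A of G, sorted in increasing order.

The path graph P_n has Laplacian eigenvalues λ_k = 2 − 2cos(kπ/n), k = 0, 1, …, n−1. Here n = 6:
k=0: 2 − 2cos(0) = 0.0; k=1: 2 − 2cos(π/6) = 0.2679; k=2: 2 − 2cos(π/3) = 1.0; k=3: 2 − 2cos(π/2) = 2.0; k=4: 2 − 2cos(2π/3) = 3.0; k=5: 2 − 2cos(5π/6) = 3.7321.
Laplacian eigenvalues (increasing order): [0.0, 0.2679, 1.0, 2.0, 3.0, 3.7321]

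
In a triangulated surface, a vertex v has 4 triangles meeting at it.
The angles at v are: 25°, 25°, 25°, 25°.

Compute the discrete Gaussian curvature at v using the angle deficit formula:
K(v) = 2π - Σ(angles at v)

Sum of angles = 100°. K = 360° - 100° = 260° = 13π/9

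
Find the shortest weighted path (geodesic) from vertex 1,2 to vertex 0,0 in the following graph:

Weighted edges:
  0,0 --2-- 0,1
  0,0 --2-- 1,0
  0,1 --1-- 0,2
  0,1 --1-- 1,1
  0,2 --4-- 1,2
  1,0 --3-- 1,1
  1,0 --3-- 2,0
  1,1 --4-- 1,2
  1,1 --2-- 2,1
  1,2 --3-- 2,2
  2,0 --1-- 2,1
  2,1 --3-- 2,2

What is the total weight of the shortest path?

Shortest path: 1,2 → 0,2 → 0,1 → 0,0, total weight = 7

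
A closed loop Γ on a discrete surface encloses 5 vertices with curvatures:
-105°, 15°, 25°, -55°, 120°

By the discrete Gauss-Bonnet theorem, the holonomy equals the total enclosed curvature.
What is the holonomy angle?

Holonomy = total enclosed curvature = (-105°) + 15° + 25° + (-55°) + 120° = 0°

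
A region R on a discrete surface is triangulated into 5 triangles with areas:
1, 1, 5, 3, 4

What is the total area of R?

1 + 1 + 5 + 3 + 4 = 14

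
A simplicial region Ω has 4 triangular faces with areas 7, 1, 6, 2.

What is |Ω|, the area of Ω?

7 + 1 + 6 + 2 = 16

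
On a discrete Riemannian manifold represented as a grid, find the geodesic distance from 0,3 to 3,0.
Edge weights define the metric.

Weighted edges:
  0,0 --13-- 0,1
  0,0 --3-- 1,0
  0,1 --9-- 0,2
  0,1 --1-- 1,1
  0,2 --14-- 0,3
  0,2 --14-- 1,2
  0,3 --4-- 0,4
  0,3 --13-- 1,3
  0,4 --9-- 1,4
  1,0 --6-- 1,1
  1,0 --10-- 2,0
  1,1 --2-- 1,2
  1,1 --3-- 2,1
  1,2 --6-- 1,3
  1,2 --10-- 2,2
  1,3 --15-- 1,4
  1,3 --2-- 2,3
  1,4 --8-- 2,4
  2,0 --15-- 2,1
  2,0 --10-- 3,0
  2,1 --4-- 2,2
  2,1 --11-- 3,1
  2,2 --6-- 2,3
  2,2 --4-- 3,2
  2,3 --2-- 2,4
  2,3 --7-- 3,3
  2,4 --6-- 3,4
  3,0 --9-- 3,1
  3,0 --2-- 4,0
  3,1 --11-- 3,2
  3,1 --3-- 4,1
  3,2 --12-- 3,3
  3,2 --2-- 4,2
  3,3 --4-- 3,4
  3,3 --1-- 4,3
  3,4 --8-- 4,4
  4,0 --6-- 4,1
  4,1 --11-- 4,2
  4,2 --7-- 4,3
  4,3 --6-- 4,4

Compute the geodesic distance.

Shortest path: 0,3 → 1,3 → 1,2 → 1,1 → 2,1 → 3,1 → 3,0, total weight = 44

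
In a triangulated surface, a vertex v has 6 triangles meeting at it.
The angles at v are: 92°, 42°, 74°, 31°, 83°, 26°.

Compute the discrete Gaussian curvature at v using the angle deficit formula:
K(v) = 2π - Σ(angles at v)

Sum of angles = 348°. K = 360° - 348° = 12° = π/15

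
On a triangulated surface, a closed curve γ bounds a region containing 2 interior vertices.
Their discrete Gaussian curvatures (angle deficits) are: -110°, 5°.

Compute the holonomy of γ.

Holonomy = total enclosed curvature = (-110°) + 5° = -105°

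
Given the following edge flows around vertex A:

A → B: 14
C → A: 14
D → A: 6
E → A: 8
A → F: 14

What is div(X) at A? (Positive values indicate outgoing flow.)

Divergence = sum of outgoing flows = 14 + (-14) + (-6) + (-8) + 14 = 0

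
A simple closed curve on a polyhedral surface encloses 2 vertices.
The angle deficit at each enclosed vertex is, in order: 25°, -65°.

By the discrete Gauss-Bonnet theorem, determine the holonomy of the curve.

Holonomy = total enclosed curvature = 25° + (-65°) = -40°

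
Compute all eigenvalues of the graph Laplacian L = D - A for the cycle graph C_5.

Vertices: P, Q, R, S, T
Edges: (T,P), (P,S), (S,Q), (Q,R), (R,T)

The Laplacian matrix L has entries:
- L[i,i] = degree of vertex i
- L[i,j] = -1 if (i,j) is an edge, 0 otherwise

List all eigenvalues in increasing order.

The cycle graph C_n has Laplacian eigenvalues λ_k = 2 − 2cos(2πk/n), k = 0, 1, …, n−1. Here n = 5:
k=0: 2 − 2cos(0) = 0.0; k=1: 2 − 2cos(2π/5) = 1.382; k=2: 2 − 2cos(4π/5) = 3.618; k=3: 2 − 2cos(6π/5) = 3.618; k=4: 2 − 2cos(8π/5) = 1.382.
Laplacian eigenvalues (increasing order): [0.0, 1.382, 1.382, 3.618, 3.618]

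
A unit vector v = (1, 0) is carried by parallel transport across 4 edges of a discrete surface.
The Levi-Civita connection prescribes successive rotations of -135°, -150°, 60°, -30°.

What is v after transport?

Total rotation: (-135°) + (-150°) + 60° + (-30°) = -255° ≡ 105° (mod 360°). Final vector: (-0.2588, 0.9659)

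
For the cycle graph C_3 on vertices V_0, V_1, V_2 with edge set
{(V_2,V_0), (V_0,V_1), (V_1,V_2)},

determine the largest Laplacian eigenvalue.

The cycle graph C_n has Laplacian eigenvalues λ_k = 2 − 2cos(2πk/n), k = 0, 1, …, n−1. Here n = 3:
k=0: 2 − 2cos(0) = 0.0; k=1: 2 − 2cos(2π/3) = 3.0; k=2: 2 − 2cos(4π/3) = 3.0.
Laplacian eigenvalues: [0.0, 3.0, 3.0]. Largest eigenvalue (spectral radius) = 3.0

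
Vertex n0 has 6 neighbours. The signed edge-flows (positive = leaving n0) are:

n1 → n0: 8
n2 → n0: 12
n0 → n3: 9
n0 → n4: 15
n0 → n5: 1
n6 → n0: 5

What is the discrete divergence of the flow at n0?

Divergence = sum of outgoing flows = (-8) + (-12) + 9 + 15 + 1 + (-5) = 0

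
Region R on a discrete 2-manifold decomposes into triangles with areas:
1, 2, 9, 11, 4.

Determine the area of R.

1 + 2 + 9 + 11 + 4 = 27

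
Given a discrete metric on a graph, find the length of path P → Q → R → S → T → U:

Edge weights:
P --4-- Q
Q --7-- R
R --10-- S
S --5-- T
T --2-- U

Arc length = 4 + 7 + 10 + 5 + 2 = 28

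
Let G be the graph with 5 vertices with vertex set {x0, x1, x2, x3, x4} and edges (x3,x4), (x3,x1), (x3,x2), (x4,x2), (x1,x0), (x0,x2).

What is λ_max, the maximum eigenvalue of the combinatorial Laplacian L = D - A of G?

Degrees: deg(x0) = 2, deg(x1) = 2, deg(x2) = 3, deg(x3) = 3, deg(x4) = 2.
L = D − A with rows/columns ordered (x0, x1, x2, x3, x4):
  [ 2, -1, -1,  0,  0]
  [-1,  2,  0, -1,  0]
  [-1,  0,  3, -1, -1]
  [ 0, -1, -1,  3, -1]
  [ 0,  0, -1, -1,  2]
Characteristic polynomial: det(λI − L) = λ(λ² − 5λ + 5)(λ² − 7λ + 11).
Roots: λ = 0; (λ² − 5λ + 5) = 0 ⇒ λ = (5 ± √5)/2 ≈ 1.382, 3.618; (λ² − 7λ + 11) = 0 ⇒ λ = (7 ± √5)/2 ≈ 2.382, 4.618.
(Check: the roots sum (with multiplicity) to 12, matching trace L = Σdeg = 2·6 = 12.)
Laplacian eigenvalues: [0.0, 1.382, 2.382, 3.618, 4.618]. Largest eigenvalue (spectral radius) = 4.618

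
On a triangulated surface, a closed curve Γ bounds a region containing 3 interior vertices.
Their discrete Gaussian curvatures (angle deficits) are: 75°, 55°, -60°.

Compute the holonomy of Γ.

Holonomy = total enclosed curvature = 75° + 55° + (-60°) = 70°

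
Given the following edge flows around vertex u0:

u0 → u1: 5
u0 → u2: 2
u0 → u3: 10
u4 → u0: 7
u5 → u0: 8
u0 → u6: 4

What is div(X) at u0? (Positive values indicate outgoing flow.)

Divergence = sum of outgoing flows = 5 + 2 + 10 + (-7) + (-8) + 4 = 6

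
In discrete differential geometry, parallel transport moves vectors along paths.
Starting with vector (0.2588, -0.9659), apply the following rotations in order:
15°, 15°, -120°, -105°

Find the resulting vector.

Total rotation: 15° + 15° + (-120°) + (-105°) = -195° ≡ 165° (mod 360°). Final vector: (0, 1)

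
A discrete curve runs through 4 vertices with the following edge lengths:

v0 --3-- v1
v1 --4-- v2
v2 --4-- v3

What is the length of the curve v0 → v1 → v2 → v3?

Arc length = 3 + 4 + 4 = 11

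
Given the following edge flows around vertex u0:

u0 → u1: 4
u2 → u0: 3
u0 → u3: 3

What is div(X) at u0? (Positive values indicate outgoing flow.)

Divergence = sum of outgoing flows = 4 + (-3) + 3 = 4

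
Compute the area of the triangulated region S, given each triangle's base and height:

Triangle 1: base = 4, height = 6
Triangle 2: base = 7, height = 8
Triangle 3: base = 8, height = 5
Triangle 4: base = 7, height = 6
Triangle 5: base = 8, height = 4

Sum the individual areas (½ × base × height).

(1/2)×4×6 + (1/2)×7×8 + (1/2)×8×5 + (1/2)×7×6 + (1/2)×8×4 = 97.0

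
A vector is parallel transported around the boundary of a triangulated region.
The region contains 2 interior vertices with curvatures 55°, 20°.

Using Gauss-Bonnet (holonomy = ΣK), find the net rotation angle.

Holonomy = total enclosed curvature = 55° + 20° = 75°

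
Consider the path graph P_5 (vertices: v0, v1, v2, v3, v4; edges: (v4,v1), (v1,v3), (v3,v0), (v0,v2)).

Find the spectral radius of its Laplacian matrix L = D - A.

The path graph P_n has Laplacian eigenvalues λ_k = 2 − 2cos(kπ/n), k = 0, 1, …, n−1. Here n = 5:
k=0: 2 − 2cos(0) = 0.0; k=1: 2 − 2cos(π/5) = 0.382; k=2: 2 − 2cos(2π/5) = 1.382; k=3: 2 − 2cos(3π/5) = 2.618; k=4: 2 − 2cos(4π/5) = 3.618.
Laplacian eigenvalues: [0.0, 0.382, 1.382, 2.618, 3.618]. Largest eigenvalue (spectral radius) = 3.618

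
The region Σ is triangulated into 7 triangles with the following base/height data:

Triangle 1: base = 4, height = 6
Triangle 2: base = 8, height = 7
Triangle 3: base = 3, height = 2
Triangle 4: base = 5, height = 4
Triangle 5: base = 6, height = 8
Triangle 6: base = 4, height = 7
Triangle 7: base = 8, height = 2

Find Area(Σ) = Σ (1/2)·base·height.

(1/2)×4×6 + (1/2)×8×7 + (1/2)×3×2 + (1/2)×5×4 + (1/2)×6×8 + (1/2)×4×7 + (1/2)×8×2 = 99.0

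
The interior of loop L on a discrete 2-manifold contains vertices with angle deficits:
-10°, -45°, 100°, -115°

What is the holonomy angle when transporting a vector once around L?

Holonomy = total enclosed curvature = (-10°) + (-45°) + 100° + (-115°) = -70°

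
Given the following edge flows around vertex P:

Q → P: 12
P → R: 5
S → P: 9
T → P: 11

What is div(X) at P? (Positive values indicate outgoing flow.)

Divergence = sum of outgoing flows = (-12) + 5 + (-9) + (-11) = -27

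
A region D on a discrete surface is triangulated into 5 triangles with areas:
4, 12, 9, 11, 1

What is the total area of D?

4 + 12 + 9 + 11 + 1 = 37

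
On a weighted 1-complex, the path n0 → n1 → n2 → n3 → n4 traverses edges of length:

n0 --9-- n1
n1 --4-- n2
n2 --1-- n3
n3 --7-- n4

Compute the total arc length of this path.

Arc length = 9 + 4 + 1 + 7 = 21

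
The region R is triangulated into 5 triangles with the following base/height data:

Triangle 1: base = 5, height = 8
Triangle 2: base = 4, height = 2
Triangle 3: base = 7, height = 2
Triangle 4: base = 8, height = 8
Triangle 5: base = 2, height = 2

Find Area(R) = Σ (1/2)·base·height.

(1/2)×5×8 + (1/2)×4×2 + (1/2)×7×2 + (1/2)×8×8 + (1/2)×2×2 = 65.0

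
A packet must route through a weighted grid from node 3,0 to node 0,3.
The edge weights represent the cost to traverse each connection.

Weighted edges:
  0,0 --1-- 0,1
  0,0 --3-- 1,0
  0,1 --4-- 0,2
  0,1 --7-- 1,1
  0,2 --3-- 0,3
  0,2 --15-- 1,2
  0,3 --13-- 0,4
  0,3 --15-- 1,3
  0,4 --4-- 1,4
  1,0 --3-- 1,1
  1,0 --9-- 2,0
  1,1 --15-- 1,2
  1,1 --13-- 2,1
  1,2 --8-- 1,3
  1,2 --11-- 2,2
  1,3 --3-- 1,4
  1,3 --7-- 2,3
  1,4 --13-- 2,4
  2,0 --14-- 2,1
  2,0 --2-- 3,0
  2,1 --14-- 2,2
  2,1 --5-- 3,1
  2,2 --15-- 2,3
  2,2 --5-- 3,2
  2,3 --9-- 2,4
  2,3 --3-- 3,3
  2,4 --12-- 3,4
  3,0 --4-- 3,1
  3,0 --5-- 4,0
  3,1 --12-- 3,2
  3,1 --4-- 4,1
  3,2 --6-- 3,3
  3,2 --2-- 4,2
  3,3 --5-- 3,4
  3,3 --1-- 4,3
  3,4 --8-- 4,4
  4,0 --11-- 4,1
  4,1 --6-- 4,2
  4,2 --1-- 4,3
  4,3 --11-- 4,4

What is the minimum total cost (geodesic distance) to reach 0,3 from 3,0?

Shortest path: 3,0 → 2,0 → 1,0 → 0,0 → 0,1 → 0,2 → 0,3, total weight = 22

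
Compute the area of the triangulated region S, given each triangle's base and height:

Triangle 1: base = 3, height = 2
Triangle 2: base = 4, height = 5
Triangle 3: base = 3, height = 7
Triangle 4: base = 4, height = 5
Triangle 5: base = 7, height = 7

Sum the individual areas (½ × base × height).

(1/2)×3×2 + (1/2)×4×5 + (1/2)×3×7 + (1/2)×4×5 + (1/2)×7×7 = 58.0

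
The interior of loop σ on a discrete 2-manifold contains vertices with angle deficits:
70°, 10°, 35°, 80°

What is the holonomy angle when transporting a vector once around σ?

Holonomy = total enclosed curvature = 70° + 10° + 35° + 80° = 195°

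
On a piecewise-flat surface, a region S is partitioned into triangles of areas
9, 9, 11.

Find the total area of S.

9 + 9 + 11 = 29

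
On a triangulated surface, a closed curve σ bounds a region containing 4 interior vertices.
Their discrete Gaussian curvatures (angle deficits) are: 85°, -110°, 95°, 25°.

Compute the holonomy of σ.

Holonomy = total enclosed curvature = 85° + (-110°) + 95° + 25° = 95°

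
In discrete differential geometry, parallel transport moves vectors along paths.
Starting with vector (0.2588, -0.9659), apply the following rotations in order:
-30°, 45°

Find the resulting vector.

Total rotation: (-30°) + 45° = 15°. Final vector: (0.5000, -0.8660)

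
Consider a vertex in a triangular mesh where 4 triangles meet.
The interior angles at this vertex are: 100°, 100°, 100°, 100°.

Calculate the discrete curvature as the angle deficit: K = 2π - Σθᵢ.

Sum of angles = 400°. K = 360° - 400° = -40° = -2π/9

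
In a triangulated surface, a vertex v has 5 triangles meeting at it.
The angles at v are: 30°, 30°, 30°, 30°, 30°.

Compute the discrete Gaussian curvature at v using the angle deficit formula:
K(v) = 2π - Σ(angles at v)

Sum of angles = 150°. K = 360° - 150° = 210° = 7π/6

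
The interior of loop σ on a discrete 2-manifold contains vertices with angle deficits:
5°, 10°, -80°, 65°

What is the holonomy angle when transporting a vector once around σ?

Holonomy = total enclosed curvature = 5° + 10° + (-80°) + 65° = 0°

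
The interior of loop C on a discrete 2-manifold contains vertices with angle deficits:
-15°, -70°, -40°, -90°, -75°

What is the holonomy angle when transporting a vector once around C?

Holonomy = total enclosed curvature = (-15°) + (-70°) + (-40°) + (-90°) + (-75°) = -290°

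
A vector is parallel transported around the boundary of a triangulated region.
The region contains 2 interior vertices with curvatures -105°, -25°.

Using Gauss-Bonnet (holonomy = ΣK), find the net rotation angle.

Holonomy = total enclosed curvature = (-105°) + (-25°) = -130°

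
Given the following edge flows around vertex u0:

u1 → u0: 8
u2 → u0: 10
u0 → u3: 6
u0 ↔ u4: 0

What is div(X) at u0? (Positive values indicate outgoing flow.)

Divergence = sum of outgoing flows = (-8) + (-10) + 6 + 0 = -12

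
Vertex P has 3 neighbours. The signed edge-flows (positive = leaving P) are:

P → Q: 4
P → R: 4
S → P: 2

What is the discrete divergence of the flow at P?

Divergence = sum of outgoing flows = 4 + 4 + (-2) = 6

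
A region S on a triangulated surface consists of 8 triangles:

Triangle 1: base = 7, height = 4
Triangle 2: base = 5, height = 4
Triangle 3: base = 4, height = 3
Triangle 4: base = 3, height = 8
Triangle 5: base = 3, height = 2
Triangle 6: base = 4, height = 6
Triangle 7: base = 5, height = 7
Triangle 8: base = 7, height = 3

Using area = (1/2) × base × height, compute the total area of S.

(1/2)×7×4 + (1/2)×5×4 + (1/2)×4×3 + (1/2)×3×8 + (1/2)×3×2 + (1/2)×4×6 + (1/2)×5×7 + (1/2)×7×3 = 85.0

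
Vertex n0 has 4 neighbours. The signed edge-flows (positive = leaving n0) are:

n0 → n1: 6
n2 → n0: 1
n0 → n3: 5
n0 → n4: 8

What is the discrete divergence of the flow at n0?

Divergence = sum of outgoing flows = 6 + (-1) + 5 + 8 = 18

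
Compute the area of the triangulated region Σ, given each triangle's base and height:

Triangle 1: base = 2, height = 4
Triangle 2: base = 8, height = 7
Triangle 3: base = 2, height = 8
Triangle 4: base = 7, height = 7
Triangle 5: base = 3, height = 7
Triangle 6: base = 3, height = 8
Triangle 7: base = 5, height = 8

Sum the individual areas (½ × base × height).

(1/2)×2×4 + (1/2)×8×7 + (1/2)×2×8 + (1/2)×7×7 + (1/2)×3×7 + (1/2)×3×8 + (1/2)×5×8 = 107.0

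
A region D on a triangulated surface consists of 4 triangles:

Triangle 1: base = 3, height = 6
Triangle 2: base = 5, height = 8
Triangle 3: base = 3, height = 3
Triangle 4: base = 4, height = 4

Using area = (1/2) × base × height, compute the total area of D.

(1/2)×3×6 + (1/2)×5×8 + (1/2)×3×3 + (1/2)×4×4 = 41.5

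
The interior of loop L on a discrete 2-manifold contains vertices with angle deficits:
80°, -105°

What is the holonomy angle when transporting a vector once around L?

Holonomy = total enclosed curvature = 80° + (-105°) = -25°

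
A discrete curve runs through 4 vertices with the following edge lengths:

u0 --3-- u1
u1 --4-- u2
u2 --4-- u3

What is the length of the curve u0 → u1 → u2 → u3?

Arc length = 3 + 4 + 4 = 11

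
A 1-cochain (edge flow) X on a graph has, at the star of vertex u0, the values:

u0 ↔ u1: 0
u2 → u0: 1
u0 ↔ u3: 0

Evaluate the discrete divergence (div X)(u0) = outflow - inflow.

Divergence = sum of outgoing flows = 0 + (-1) + 0 = -1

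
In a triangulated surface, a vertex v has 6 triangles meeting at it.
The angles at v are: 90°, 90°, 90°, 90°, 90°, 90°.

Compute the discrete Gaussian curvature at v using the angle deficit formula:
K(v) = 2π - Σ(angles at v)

Sum of angles = 540°. K = 360° - 540° = -180° = -π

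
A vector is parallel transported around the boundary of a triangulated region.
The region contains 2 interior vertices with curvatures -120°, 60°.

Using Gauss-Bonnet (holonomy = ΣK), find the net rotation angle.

Holonomy = total enclosed curvature = (-120°) + 60° = -60°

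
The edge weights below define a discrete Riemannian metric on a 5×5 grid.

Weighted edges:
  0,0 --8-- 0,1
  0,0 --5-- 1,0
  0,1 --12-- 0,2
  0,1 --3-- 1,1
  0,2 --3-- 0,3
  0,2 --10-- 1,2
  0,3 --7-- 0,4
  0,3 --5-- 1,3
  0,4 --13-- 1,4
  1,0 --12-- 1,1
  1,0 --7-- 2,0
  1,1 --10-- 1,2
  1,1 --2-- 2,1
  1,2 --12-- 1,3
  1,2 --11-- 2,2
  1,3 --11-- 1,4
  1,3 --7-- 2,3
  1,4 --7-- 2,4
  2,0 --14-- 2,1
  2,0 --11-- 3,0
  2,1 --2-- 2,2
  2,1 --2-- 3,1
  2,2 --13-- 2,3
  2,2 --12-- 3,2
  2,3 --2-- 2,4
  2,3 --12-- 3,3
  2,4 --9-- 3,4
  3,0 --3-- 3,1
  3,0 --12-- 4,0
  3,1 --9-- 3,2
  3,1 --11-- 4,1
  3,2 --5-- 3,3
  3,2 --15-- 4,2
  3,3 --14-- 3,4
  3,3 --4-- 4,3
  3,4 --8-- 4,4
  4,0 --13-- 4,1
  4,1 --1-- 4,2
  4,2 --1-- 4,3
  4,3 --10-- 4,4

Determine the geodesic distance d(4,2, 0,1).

Shortest path: 4,2 → 4,1 → 3,1 → 2,1 → 1,1 → 0,1, total weight = 19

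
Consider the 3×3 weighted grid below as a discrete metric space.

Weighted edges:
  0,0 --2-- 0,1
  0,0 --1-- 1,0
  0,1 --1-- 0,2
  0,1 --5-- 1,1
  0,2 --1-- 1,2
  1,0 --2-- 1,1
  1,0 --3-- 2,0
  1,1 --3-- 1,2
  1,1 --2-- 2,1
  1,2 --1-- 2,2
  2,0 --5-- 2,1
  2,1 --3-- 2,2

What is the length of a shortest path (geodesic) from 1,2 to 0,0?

Shortest path: 1,2 → 0,2 → 0,1 → 0,0, total weight = 4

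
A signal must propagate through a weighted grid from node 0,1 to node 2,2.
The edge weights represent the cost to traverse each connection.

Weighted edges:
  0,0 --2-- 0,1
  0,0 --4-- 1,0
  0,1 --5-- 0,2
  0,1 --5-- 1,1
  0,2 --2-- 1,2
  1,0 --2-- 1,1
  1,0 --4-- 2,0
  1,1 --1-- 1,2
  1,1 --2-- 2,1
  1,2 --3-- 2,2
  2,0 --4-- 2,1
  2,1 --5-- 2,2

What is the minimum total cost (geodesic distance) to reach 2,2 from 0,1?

Shortest path: 0,1 → 1,1 → 1,2 → 2,2, total weight = 9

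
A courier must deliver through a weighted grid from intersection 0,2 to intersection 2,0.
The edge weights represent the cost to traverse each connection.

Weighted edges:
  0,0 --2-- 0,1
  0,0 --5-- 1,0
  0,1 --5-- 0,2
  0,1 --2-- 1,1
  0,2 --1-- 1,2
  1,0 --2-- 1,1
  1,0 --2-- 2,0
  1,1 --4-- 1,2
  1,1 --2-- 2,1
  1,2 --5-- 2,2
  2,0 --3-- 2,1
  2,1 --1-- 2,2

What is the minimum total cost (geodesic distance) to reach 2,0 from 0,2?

Shortest path: 0,2 → 1,2 → 1,1 → 1,0 → 2,0, total weight = 9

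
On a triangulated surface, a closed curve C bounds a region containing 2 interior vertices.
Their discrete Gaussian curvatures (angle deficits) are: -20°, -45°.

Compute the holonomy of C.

Holonomy = total enclosed curvature = (-20°) + (-45°) = -65°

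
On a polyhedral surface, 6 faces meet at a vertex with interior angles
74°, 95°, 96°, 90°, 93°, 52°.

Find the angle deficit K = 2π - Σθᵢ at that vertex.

Sum of angles = 500°. K = 360° - 500° = -140° = -7π/9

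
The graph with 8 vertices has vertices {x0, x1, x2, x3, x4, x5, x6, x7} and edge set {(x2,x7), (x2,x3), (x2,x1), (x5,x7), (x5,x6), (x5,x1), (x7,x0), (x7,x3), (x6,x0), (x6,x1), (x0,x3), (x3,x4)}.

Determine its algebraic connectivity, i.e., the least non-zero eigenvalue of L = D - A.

Degrees: deg(x0) = 3, deg(x1) = 3, deg(x2) = 3, deg(x3) = 4, deg(x4) = 1, deg(x5) = 3, deg(x6) = 3, deg(x7) = 4.
L = D − A with rows/columns ordered (x0, x1, x2, x3, x4, x5, x6, x7):
  [ 3,  0,  0, -1,  0,  0, -1, -1]
  [ 0,  3, -1,  0,  0, -1, -1,  0]
  [ 0, -1,  3, -1,  0,  0,  0, -1]
  [-1,  0, -1,  4, -1,  0,  0, -1]
  [ 0,  0,  0, -1,  1,  0,  0,  0]
  [ 0, -1,  0,  0,  0,  3, -1, -1]
  [-1, -1,  0,  0,  0, -1,  3,  0]
  [-1,  0, -1, -1,  0, -1,  0,  4]
Characteristic polynomial: det(λI − L) = λ(λ² − 6λ + 4)(λ − 2)(λ² − 7λ + 11)(λ² − 9λ + 19).
Roots: λ = 0; (λ² − 6λ + 4) = 0 ⇒ λ = 3 ± √5 ≈ 0.7639, 5.2361; (λ − 2) = 0 ⇒ λ = 2; (λ² − 7λ + 11) = 0 ⇒ λ = (7 ± √5)/2 ≈ 2.382, 4.618; (λ² − 9λ + 19) = 0 ⇒ λ = (9 ± √5)/2 ≈ 3.382, 5.618.
(Check: the roots sum (with multiplicity) to 24, matching trace L = Σdeg = 2·12 = 24.)
Laplacian eigenvalues: [0.0, 0.7639, 2.0, 2.382, 3.382, 4.618, 5.2361, 5.618]. Algebraic connectivity (smallest non-zero eigenvalue) = 0.7639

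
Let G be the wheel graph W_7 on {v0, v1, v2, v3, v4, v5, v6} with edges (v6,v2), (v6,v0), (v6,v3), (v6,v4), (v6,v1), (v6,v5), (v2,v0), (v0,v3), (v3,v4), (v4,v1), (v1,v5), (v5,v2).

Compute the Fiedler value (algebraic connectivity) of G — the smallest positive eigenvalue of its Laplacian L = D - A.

The wheel W_7 is the join K_1 ∨ C_6 (a hub joined to every vertex of a cycle of length 6). For a join G ∨ H (G on p vertices, H on q vertices) the Laplacian spectrum is 0, p+q, the eigenvalues of L(G) other than one 0 each shifted by +q, and the eigenvalues of L(H) other than one 0 each shifted by +p. With G = K_1 (p = 1, nothing left after dropping its 0) and H = C_6 (q = 6, eigenvalues 2 − 2cos(2πk/6), k = 0, …, 5; drop k = 0), the spectrum of W_7 is 0, 7, and 1 + (2 − 2cos(2πk/6)) = 3 − 2cos(2πk/6) for k = 1, …, 5:
k=1: 3 − 2cos(π/3) = 2.0; k=2: 3 − 2cos(2π/3) = 4.0; k=3: 3 − 2cos(π) = 5.0; k=4: 3 − 2cos(4π/3) = 4.0; k=5: 3 − 2cos(5π/3) = 2.0.
Laplacian eigenvalues: [0.0, 2.0, 2.0, 4.0, 4.0, 5.0, 7.0]. Algebraic connectivity (smallest non-zero eigenvalue) = 2.0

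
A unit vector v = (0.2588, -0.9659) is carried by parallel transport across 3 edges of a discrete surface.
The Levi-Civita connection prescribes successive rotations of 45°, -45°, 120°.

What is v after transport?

Total rotation: 45° + (-45°) + 120° = 120°. Final vector: (0.7071, 0.7071)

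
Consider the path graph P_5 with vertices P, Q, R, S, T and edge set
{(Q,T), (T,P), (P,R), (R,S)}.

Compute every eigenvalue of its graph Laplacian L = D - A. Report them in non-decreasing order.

The path graph P_n has Laplacian eigenvalues λ_k = 2 − 2cos(kπ/n), k = 0, 1, …, n−1. Here n = 5:
k=0: 2 − 2cos(0) = 0.0; k=1: 2 − 2cos(π/5) = 0.382; k=2: 2 − 2cos(2π/5) = 1.382; k=3: 2 − 2cos(3π/5) = 2.618; k=4: 2 − 2cos(4π/5) = 3.618.
Laplacian eigenvalues (increasing order): [0.0, 0.382, 1.382, 2.618, 3.618]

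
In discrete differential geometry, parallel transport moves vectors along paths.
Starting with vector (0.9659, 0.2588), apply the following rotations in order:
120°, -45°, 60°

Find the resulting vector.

Total rotation: 120° + (-45°) + 60° = 135°. Final vector: (-0.8660, 0.5000)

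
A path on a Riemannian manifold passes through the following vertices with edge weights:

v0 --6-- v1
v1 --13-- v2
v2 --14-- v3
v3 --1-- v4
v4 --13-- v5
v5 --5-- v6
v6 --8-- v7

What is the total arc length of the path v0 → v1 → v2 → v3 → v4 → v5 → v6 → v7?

Arc length = 6 + 13 + 14 + 1 + 13 + 5 + 8 = 60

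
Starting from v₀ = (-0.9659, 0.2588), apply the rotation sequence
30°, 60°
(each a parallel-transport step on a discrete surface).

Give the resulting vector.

Total rotation: 30° + 60° = 90°. Final vector: (-0.2588, -0.9659)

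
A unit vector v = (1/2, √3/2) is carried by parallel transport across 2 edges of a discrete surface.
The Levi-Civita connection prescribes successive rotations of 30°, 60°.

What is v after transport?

Total rotation: 30° + 60° = 90°. Final vector: (-0.8660, 0.5000)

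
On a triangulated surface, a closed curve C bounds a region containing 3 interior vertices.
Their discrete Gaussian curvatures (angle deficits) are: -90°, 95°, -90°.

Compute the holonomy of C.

Holonomy = total enclosed curvature = (-90°) + 95° + (-90°) = -85°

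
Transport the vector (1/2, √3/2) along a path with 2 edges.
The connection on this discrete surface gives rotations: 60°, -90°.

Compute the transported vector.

Total rotation: 60° + (-90°) = -30°. Final vector: (0.8660, 0.5000)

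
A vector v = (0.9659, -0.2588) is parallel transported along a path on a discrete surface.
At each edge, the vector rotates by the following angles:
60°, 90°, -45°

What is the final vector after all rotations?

Total rotation: 60° + 90° + (-45°) = 105°. Final vector: (0, 1)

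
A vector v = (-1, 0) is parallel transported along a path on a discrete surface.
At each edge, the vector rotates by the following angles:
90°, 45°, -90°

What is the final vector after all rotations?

Total rotation: 90° + 45° + (-90°) = 45°. Final vector: (-0.7071, -0.7071)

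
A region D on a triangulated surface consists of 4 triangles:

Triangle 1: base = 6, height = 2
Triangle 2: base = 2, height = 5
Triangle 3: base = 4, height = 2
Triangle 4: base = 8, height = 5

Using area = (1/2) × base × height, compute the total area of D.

(1/2)×6×2 + (1/2)×2×5 + (1/2)×4×2 + (1/2)×8×5 = 35.0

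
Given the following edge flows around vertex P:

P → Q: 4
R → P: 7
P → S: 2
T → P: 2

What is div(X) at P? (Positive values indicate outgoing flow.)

Divergence = sum of outgoing flows = 4 + (-7) + 2 + (-2) = -3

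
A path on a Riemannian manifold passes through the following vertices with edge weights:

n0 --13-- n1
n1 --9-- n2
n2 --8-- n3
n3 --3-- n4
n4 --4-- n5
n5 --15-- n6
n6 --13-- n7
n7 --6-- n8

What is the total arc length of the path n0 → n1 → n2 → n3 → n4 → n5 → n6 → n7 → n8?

Arc length = 13 + 9 + 8 + 3 + 4 + 15 + 13 + 6 = 71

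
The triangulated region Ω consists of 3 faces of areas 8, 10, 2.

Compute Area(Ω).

8 + 10 + 2 = 20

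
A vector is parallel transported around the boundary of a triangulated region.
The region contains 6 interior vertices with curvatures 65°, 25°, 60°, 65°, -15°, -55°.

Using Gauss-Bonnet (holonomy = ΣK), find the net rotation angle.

Holonomy = total enclosed curvature = 65° + 25° + 60° + 65° + (-15°) + (-55°) = 145°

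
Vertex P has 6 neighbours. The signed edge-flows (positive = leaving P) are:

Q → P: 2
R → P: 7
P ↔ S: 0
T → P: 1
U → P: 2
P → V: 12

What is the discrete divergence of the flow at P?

Divergence = sum of outgoing flows = (-2) + (-7) + 0 + (-1) + (-2) + 12 = 0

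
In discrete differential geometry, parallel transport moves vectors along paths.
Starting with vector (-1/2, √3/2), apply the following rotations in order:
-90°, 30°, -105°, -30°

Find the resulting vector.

Total rotation: (-90°) + 30° + (-105°) + (-30°) = -195° ≡ 165° (mod 360°). Final vector: (0.2588, -0.9659)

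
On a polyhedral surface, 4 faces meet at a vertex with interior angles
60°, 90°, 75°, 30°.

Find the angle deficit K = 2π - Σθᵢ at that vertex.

Sum of angles = 255°. K = 360° - 255° = 105°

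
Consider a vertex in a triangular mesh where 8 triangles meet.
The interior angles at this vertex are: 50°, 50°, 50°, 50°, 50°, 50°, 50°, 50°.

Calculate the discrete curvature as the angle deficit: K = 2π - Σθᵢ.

Sum of angles = 400°. K = 360° - 400° = -40°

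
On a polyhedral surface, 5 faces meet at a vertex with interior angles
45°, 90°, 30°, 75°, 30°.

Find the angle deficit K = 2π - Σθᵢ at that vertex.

Sum of angles = 270°. K = 360° - 270° = 90° = π/2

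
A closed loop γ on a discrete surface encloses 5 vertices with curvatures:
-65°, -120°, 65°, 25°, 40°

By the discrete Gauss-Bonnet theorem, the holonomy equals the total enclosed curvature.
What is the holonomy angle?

Holonomy = total enclosed curvature = (-65°) + (-120°) + 65° + 25° + 40° = -55°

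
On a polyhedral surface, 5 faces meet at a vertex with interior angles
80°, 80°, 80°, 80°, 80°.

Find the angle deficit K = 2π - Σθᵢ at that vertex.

Sum of angles = 400°. K = 360° - 400° = -40° = -2π/9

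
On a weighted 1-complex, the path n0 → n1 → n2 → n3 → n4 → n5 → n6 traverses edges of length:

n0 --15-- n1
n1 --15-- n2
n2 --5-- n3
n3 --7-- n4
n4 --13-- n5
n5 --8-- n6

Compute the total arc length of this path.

Arc length = 15 + 15 + 5 + 7 + 13 + 8 = 63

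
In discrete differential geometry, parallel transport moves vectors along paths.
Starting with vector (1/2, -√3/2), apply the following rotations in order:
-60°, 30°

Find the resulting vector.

Total rotation: (-60°) + 30° = -30°. Final vector: (0, -1)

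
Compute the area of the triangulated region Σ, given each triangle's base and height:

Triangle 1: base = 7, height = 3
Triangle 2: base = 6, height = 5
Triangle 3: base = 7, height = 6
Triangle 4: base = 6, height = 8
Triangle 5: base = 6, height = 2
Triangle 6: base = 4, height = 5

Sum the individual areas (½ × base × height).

(1/2)×7×3 + (1/2)×6×5 + (1/2)×7×6 + (1/2)×6×8 + (1/2)×6×2 + (1/2)×4×5 = 86.5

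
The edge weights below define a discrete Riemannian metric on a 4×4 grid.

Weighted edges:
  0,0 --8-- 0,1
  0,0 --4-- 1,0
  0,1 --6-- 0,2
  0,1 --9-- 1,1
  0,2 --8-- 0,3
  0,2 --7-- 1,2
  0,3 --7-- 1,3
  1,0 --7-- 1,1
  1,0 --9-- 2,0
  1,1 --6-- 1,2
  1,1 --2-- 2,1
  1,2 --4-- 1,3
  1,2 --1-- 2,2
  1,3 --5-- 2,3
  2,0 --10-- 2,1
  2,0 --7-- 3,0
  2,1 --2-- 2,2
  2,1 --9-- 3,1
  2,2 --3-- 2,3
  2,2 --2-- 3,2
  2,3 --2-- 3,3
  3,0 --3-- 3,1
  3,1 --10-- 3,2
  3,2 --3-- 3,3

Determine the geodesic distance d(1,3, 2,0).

Shortest path: 1,3 → 1,2 → 2,2 → 2,1 → 2,0, total weight = 17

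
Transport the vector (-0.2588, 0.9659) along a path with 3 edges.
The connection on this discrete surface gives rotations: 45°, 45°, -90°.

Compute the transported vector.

Total rotation: 45° + 45° + (-90°) = 0°. Final vector: (-0.2588, 0.9659)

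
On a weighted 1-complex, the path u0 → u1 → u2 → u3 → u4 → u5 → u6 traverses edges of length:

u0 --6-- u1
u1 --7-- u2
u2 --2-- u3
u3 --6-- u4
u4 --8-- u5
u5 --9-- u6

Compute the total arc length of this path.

Arc length = 6 + 7 + 2 + 6 + 8 + 9 = 38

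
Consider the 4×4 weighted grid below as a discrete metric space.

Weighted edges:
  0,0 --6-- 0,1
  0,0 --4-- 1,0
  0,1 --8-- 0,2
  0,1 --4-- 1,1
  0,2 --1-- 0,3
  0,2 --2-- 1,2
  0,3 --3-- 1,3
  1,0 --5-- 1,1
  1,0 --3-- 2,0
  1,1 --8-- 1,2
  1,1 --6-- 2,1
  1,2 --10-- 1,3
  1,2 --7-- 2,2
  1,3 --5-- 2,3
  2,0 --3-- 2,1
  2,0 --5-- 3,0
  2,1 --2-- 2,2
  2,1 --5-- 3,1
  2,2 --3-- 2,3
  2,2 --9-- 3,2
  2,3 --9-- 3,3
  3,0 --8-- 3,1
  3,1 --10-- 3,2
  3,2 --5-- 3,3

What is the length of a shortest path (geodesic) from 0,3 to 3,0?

Shortest path: 0,3 → 0,2 → 1,2 → 2,2 → 2,1 → 2,0 → 3,0, total weight = 20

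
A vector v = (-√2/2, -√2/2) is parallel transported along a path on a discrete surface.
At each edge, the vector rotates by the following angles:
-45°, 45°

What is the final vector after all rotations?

Total rotation: (-45°) + 45° = 0°. Final vector: (-0.7071, -0.7071)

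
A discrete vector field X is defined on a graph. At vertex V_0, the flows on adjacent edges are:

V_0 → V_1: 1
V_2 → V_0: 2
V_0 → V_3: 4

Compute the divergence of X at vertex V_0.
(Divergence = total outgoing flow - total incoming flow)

Divergence = sum of outgoing flows = 1 + (-2) + 4 = 3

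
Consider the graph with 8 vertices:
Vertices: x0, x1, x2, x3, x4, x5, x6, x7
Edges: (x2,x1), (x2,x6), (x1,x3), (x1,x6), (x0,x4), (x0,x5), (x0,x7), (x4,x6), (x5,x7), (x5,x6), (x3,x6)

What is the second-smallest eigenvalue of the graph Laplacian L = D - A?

Degrees: deg(x0) = 3, deg(x1) = 3, deg(x2) = 2, deg(x3) = 2, deg(x4) = 2, deg(x5) = 3, deg(x6) = 5, deg(x7) = 2.
L = D − A with rows/columns ordered (x0, x1, x2, x3, x4, x5, x6, x7):
  [ 3,  0,  0,  0, -1, -1,  0, -1]
  [ 0,  3, -1, -1,  0,  0, -1,  0]
  [ 0, -1,  2,  0,  0,  0, -1,  0]
  [ 0, -1,  0,  2,  0,  0, -1,  0]
  [-1,  0,  0,  0,  2,  0, -1,  0]
  [-1,  0,  0,  0,  0,  3, -1, -1]
  [ 0, -1, -1, -1, -1, -1,  5,  0]
  [-1,  0,  0,  0,  0, -1,  0,  2]
Characteristic polynomial: det(λI − L) = λ(λ² − 4λ + 2)(λ² − 8λ + 11)(λ − 2)(λ − 4)².
Roots: λ = 0; (λ² − 4λ + 2) = 0 ⇒ λ = 2 ± √2 ≈ 0.5858, 3.4142; (λ² − 8λ + 11) = 0 ⇒ λ = 4 ± √5 ≈ 1.7639, 6.2361; (λ − 2) = 0 ⇒ λ = 2; (λ − 4) = 0 ⇒ λ = 4 (multiplicity 2).
(Check: the roots sum (with multiplicity) to 22, matching trace L = Σdeg = 2·11 = 22.)
Laplacian eigenvalues: [0.0, 0.5858, 1.7639, 2.0, 3.4142, 4.0, 4.0, 6.2361]. Algebraic connectivity (smallest non-zero eigenvalue) = 0.5858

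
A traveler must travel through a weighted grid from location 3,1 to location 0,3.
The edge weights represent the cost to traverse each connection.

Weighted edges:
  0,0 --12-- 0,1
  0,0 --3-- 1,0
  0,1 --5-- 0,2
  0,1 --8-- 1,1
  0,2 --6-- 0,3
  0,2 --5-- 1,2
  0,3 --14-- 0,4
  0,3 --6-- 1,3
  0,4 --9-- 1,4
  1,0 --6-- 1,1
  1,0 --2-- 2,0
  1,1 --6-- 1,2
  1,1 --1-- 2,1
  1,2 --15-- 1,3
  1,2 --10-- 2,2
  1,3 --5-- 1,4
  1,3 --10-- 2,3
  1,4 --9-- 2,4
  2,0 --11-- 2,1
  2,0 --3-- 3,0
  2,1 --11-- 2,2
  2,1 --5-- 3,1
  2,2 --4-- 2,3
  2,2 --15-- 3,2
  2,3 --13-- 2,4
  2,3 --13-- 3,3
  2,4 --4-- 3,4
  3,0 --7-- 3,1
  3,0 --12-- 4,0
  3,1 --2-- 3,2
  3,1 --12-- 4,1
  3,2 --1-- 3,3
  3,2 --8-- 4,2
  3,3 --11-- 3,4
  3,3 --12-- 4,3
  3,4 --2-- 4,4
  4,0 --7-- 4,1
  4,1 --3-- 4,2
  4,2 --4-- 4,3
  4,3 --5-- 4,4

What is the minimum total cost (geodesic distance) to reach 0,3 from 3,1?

Shortest path: 3,1 → 2,1 → 1,1 → 1,2 → 0,2 → 0,3, total weight = 23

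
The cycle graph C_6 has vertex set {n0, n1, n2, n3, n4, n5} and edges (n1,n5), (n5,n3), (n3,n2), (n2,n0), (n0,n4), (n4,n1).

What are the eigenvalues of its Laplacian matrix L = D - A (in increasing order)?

The cycle graph C_n has Laplacian eigenvalues λ_k = 2 − 2cos(2πk/n), k = 0, 1, …, n−1. Here n = 6:
k=0: 2 − 2cos(0) = 0.0; k=1: 2 − 2cos(π/3) = 1.0; k=2: 2 − 2cos(2π/3) = 3.0; k=3: 2 − 2cos(π) = 4.0; k=4: 2 − 2cos(4π/3) = 3.0; k=5: 2 − 2cos(5π/3) = 1.0.
Laplacian eigenvalues (increasing order): [0.0, 1.0, 1.0, 3.0, 3.0, 4.0]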